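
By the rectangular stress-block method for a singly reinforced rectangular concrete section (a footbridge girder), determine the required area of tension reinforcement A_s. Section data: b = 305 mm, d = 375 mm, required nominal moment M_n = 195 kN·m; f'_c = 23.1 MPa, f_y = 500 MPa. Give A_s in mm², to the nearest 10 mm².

A_s ≈ 1200 mm²

With M_n = 0.85 f'_c a b (d − a/2), solve the quadratic for a:
a = d − √(d² − 2M_n/(0.85 f'_c b)) = 375 − √(375² − 2 × 195×10⁶/(0.85 × 23.1 × 305)) = 100.22 mm.
A_s = 0.85 f'_c a b / f_y = 0.85 × 23.1 × 100.22 × 305 / 500 = 1200.4 mm².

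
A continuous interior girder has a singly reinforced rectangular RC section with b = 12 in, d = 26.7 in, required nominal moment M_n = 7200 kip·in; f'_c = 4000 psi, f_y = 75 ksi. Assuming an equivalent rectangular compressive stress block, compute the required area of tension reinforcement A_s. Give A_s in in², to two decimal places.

A_s ≈ 4.20 in²

From M_n = 0.85 f'_c a b (d − a/2):
a = d − √(d² − 2M_n/(0.85 f'_c b)) = 26.7 − √(26.7² − 2 × 7200/(0.85 × 4 × 12)) = 7.728 in.
A_s = 0.85 f'_c a b / f_y = 0.85 × 4 × 7.728 × 12 / 75 = 4.204 in².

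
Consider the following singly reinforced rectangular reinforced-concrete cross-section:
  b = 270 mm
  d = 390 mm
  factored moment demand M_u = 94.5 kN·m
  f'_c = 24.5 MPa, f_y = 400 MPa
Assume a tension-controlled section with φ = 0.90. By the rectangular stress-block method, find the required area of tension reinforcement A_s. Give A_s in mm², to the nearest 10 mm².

A_s ≈ 720 mm²

M_n = M_u/φ = 94.5/0.90 = 105 kN·m.
With M_n = 0.85 f'_c a b (d − a/2), solve the quadratic for a:
a = d − √(d² − 2M_n/(0.85 f'_c b)) = 390 − √(390² − 2 × 105×10⁶/(0.85 × 24.5 × 270)) = 51.25 mm.
A_s = 0.85 f'_c a b / f_y = 0.85 × 24.5 × 51.25 × 270 / 400 = 720.4 mm².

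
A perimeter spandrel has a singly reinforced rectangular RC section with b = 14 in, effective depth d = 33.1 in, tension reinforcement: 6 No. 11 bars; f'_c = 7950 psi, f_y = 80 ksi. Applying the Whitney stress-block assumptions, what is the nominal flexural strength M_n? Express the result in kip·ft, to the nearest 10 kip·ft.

A_s = 6 × 1.56 = 9.36 in².
T = A_s f_y = 9.36 × 80 = 748.8 kips.
a = T/(0.85 f'_c b) = 748.8/(0.85 × 7.95 × 14) = 7.915 in.
M_n = T(d − a/2) = 748.8 × (33.1 − 3.9575) = 21821.9 kip·in = 21821.9/12 = 1818.49 kip·ft.

M_n ≈ 1820 kip·ft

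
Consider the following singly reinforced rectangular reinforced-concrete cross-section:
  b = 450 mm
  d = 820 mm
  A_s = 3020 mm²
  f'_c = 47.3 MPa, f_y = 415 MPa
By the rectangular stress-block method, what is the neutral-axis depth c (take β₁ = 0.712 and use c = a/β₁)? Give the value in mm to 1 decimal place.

c ≈ 97.3 mm

T = A_s f_y = 3020 × 415 = 1253300 N = 1253.3 kN.
Setting C = 0.85 f'_c a b equal to T: a = 1253300/(0.85 × 47.3 × 450) = 69.273 mm.
With β₁ = 0.712, c = a/β₁ = 69.273/0.712 = 97.3 mm.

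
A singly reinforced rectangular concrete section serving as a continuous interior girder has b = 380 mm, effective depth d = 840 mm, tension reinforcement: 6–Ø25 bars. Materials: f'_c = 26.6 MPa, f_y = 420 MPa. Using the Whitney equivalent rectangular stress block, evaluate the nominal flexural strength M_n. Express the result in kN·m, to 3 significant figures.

M_n ≈ 950 kN·m

A_s = 6 × 491 = 2946 mm².
T = A_s f_y = 2946 × 420 = 1237320 N = 1237.32 kN.
From C = T: a = T/(0.85 f'_c b) = 1237320/(0.85 × 26.6 × 380) = 144.01 mm.
M_n = T(d − a/2) = 1237.32 kN × (840 − 72.005) mm = 950.26 kN·m.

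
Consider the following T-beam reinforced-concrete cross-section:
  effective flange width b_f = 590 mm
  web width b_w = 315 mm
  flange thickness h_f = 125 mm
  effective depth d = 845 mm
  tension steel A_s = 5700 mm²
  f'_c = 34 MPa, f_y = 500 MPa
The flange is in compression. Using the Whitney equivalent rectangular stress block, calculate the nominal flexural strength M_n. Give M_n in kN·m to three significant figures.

M_n ≈ 2160 kN·m

Tension: T = A_s f_y = 5700 × 500 = 2850000 N.
Try a within the flange: a = T/(0.85 f'_c b_f) = 2850000/(0.85 × 34 × 590) = 167.15 mm.
a = 167.15 > h_f = 125 mm: the block extends into the web. Split into flange-overhang and web parts.
C_f = 0.85 f'_c (b_f − b_w) h_f = 0.85 × 34 × (590 − 315) × 125 = 993438 N.
Remaining web compression depth: a_w = (T − C_f)/(0.85 f'_c b_w) = (2850000 − 993438)/(0.85 × 34 × 315) = 203.94 mm.
M_n = C_f(d − h_f/2) + (T − C_f)(d − a_w/2) = 993438 × (845 − 62.5) + 1856562 × (845 − 101.97) = 777.37 + 1379.48 = 2156.85 × 10⁶ N·mm.
M_n = 2156.85 kN·m.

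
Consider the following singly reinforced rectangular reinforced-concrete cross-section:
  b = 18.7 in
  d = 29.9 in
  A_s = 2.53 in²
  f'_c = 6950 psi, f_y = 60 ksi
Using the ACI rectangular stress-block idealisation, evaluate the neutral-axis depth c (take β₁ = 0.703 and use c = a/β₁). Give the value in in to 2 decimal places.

T = A_s f_y = 2.53 × 60 = 151.8 kips.
a = T/(0.85 f'_c b) = 151.8/(0.85 × 6.95 × 18.7) = 1.3741 in.
With β₁ = 0.703, c = a/β₁ = 1.3741/0.703 = 1.95 in.

c ≈ 1.95 in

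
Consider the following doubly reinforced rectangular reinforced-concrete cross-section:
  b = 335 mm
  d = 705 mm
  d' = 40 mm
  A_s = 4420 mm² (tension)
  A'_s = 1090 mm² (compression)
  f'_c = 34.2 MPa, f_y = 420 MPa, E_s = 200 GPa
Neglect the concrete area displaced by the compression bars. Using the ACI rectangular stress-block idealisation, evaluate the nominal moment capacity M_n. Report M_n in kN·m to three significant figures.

Assume both tension and compression steel yield.
Net tension couple steel: A_s − A'_s = 3330 mm².
a = (A_s − A'_s) f_y / (0.85 f'_c b) = 1398600/(0.85 × 34.2 × 335) = 143.62 mm.
c = a/β₁ = 143.62/0.806 = 178.19 mm; ε'_s = 0.003(c − d')/c = 0.0023 ≥ f_y/E_s = 0.0021, so compression steel does yield.
M_n = (A_s − A'_s) f_y (d − a/2) + A'_s f_y (d − d') = [1398600 × (705 − 71.81) + 457800 × (705 − 40)] × 10⁻⁶ = 885.58 + 304.44 = 1190.02 kN·m.

M_n ≈ 1190 kN·m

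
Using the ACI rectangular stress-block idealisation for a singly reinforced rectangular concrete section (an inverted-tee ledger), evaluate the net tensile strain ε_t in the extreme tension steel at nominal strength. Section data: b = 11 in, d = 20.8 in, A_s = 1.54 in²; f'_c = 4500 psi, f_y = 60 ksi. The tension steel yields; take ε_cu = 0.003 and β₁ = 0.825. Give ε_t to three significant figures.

ε_t ≈ 0.0204

a = A_s f_y/(0.85 f'_c b) = 2.196 in.
β₁ = 0.825, so c = a/β₁ = 2.196/0.825 = 2.662 in.
From the linear strain diagram with ε_cu = 0.003: ε_t = 0.003 (d − c)/c = 0.003 × (20.8 − 2.662)/2.662 = 0.0204.
Since ε_t ≥ 0.005, the section is tension-controlled.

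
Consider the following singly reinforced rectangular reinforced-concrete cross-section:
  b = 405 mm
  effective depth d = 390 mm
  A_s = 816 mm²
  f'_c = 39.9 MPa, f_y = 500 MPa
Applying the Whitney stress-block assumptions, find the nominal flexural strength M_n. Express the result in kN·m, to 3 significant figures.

T = A_s f_y = 816 × 500 = 408000 N = 408 kN.
From C = T: a = T/(0.85 f'_c b) = 408000/(0.85 × 39.9 × 405) = 29.70 mm.
M_n = T(d − a/2) = 408 kN × (390 − 14.85) mm = 153.06 kN·m.

M_n ≈ 153 kN·m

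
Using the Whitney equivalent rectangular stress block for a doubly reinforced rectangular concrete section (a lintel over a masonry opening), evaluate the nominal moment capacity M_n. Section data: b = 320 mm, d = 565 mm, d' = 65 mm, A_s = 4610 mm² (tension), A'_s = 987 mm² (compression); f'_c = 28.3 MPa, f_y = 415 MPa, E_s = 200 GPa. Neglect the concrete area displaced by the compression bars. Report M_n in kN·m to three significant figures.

M_n ≈ 907 kN·m

Assume both tension and compression steel yield.
Net tension couple steel: A_s − A'_s = 3623 mm².
a = (A_s − A'_s) f_y / (0.85 f'_c b) = 1503545/(0.85 × 28.3 × 320) = 195.33 mm.
c = a/β₁ = 195.33/0.848 = 230.34 mm; ε'_s = 0.003(c − d')/c = 0.0022 ≥ f_y/E_s = 0.0021, so compression steel does yield.
M_n = (A_s − A'_s) f_y (d − a/2) + A'_s f_y (d − d') = [1503545 × (565 − 97.665) + 409605 × (565 − 65)] × 10⁻⁶ = 702.66 + 204.80 = 907.46 kN·m.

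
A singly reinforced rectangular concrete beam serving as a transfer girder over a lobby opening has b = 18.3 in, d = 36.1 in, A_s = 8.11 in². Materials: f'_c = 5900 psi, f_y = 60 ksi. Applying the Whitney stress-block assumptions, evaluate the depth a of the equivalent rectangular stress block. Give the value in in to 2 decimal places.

a ≈ 5.30 in

T = A_s f_y = 8.11 × 60 = 486.6 kips.
a = T/(0.85 f'_c b) = 486.6/(0.85 × 5.9 × 18.3) = 5.30 in.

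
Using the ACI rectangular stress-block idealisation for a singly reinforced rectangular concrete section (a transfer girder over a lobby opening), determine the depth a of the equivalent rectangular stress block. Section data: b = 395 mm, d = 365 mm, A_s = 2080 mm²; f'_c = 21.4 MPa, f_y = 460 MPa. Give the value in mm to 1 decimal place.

a ≈ 133.2 mm

T = A_s f_y = 2080 × 460 = 956800 N = 956.8 kN.
Setting C = 0.85 f'_c a b equal to T: a = 956800/(0.85 × 21.4 × 395) = 133.2 mm.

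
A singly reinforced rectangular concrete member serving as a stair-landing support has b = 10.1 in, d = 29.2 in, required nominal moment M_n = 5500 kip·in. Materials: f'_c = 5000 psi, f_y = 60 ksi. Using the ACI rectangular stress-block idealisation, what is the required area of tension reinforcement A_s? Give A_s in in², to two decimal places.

A_s ≈ 3.42 in²

From M_n = 0.85 f'_c a b (d − a/2):
a = d − √(d² − 2M_n/(0.85 f'_c b)) = 29.2 − √(29.2² − 2 × 5500/(0.85 × 5 × 10.1)) = 4.779 in.
A_s = 0.85 f'_c a b / f_y = 0.85 × 5 × 4.779 × 10.1 / 60 = 3.419 in².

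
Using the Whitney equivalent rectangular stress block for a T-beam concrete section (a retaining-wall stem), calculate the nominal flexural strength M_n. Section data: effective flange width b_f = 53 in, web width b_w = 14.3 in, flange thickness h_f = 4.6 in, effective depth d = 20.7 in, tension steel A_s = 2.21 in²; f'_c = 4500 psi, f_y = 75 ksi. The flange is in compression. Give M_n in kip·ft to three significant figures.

Tension: T = A_s f_y = 2.21 × 75 = 165.75 kips.
Try a within the flange: a = T/(0.85 f'_c b_f) = 165.75/(0.85 × 4.5 × 53) = 0.818 in.
Since a = 0.818 ≤ h_f = 4.6 in, the stress block lies entirely in the flange; analyse as a rectangular beam of width b_f.
M_n = T(d − a/2) = 165.75 × (20.7 − 0.409) = 3363.2 kip·in.
M_n = 3363.2/12 = 280.27 kip·ft.

M_n ≈ 280 kip·ft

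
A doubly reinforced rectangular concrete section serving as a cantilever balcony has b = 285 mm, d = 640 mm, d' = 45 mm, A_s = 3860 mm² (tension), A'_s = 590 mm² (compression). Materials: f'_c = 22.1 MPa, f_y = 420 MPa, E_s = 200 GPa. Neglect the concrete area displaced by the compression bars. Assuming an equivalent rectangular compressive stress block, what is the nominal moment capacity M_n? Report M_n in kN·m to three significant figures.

Assume both tension and compression steel yield.
Net tension couple steel: A_s − A'_s = 3270 mm².
a = (A_s − A'_s) f_y / (0.85 f'_c b) = 1373400/(0.85 × 22.1 × 285) = 256.53 mm.
c = a/β₁ = 256.53/0.85 = 301.80 mm; ε'_s = 0.003(c − d')/c = 0.0026 ≥ f_y/E_s = 0.0021, so compression steel does yield.
M_n = (A_s − A'_s) f_y (d − a/2) + A'_s f_y (d − d') = [1373400 × (640 − 128.265) + 247800 × (640 − 45)] × 10⁻⁶ = 702.82 + 147.44 = 850.26 kN·m.

M_n ≈ 850 kN·m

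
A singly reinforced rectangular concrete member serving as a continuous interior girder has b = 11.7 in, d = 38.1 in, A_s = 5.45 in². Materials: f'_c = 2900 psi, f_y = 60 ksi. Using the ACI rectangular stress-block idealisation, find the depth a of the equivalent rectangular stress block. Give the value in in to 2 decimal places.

a ≈ 11.34 in

T = A_s f_y = 5.45 × 60 = 327 kips.
a = T/(0.85 f'_c b) = 327/(0.85 × 2.9 × 11.7) = 11.34 in.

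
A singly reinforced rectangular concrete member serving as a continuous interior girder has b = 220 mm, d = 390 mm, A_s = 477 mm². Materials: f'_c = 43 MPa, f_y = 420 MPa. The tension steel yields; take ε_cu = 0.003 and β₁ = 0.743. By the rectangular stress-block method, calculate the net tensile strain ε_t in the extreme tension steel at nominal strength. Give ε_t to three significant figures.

ε_t ≈ 0.0319

a = A_s f_y/(0.85 f'_c b) = 24.91 mm.
β₁ = 0.743, so c = a/β₁ = 24.91/0.743 = 33.53 mm.
From the linear strain diagram with ε_cu = 0.003: ε_t = 0.003 (d − c)/c = 0.003 × (390 − 33.53)/33.53 = 0.0319.
Since ε_t ≥ 0.005, the section is tension-controlled.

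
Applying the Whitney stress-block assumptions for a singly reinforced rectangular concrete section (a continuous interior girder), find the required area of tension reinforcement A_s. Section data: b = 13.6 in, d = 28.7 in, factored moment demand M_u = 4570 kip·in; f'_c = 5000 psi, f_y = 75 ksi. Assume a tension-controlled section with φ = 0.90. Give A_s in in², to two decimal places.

M_n = M_u/φ = 4570/0.90 = 5077.78 kip·in.
From M_n = 0.85 f'_c a b (d − a/2):
a = d − √(d² − 2M_n/(0.85 f'_c b)) = 28.7 − √(28.7² − 2 × 5077.78/(0.85 × 5 × 13.6)) = 3.244 in.
A_s = 0.85 f'_c a b / f_y = 0.85 × 5 × 3.244 × 13.6 / 75 = 2.500 in².

A_s ≈ 2.50 in²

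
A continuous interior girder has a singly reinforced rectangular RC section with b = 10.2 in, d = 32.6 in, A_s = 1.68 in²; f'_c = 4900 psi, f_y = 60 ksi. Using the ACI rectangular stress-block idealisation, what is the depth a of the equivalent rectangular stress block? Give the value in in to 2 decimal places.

T = A_s f_y = 1.68 × 60 = 100.8 kips.
a = T/(0.85 f'_c b) = 100.8/(0.85 × 4.9 × 10.2) = 2.37 in.

a ≈ 2.37 in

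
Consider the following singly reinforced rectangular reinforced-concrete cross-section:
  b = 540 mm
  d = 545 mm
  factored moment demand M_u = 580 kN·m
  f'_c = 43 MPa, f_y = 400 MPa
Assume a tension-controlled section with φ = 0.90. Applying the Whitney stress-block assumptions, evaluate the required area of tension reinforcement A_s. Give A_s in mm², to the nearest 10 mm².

M_n = M_u/φ = 580/0.90 = 644.444 kN·m.
With M_n = 0.85 f'_c a b (d − a/2), solve the quadratic for a:
a = d − √(d² − 2M_n/(0.85 f'_c b)) = 545 − √(545² − 2 × 644.444×10⁶/(0.85 × 43 × 540)) = 63.63 mm.
A_s = 0.85 f'_c a b / f_y = 0.85 × 43 × 63.63 × 540 / 400 = 3139.7 mm².

A_s ≈ 3140 mm²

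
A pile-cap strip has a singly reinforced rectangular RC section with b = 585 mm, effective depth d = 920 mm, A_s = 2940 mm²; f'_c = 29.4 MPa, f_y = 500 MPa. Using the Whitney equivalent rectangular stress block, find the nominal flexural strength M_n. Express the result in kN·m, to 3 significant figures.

M_n ≈ 1280 kN·m

T = A_s f_y = 2940 × 500 = 1470000 N = 1470 kN.
From C = T: a = T/(0.85 f'_c b) = 1470000/(0.85 × 29.4 × 585) = 100.55 mm.
M_n = T(d − a/2) = 1470 kN × (920 − 50.275) mm = 1278.50 kN·m.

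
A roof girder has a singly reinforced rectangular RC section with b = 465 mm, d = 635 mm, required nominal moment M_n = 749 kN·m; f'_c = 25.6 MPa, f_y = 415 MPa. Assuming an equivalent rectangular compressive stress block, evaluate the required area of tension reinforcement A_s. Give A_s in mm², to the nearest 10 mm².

With M_n = 0.85 f'_c a b (d − a/2), solve the quadratic for a:
a = d − √(d² − 2M_n/(0.85 f'_c b)) = 635 − √(635² − 2 × 749×10⁶/(0.85 × 25.6 × 465)) = 129.85 mm.
A_s = 0.85 f'_c a b / f_y = 0.85 × 25.6 × 129.85 × 465 / 415 = 3166.0 mm².

A_s ≈ 3170 mm²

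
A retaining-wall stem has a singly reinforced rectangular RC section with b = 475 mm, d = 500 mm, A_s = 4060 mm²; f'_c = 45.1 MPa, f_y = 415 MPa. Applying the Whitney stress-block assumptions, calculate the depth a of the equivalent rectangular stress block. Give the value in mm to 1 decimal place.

a ≈ 92.5 mm

T = A_s f_y = 4060 × 415 = 1684900 N = 1684.9 kN.
Setting C = 0.85 f'_c a b equal to T: a = 1684900/(0.85 × 45.1 × 475) = 92.5 mm.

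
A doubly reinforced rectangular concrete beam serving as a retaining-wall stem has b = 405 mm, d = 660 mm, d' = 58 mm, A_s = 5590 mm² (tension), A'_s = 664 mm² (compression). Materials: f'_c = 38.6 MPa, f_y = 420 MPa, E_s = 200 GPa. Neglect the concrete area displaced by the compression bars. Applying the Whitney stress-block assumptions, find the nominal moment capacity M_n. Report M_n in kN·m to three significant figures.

M_n ≈ 1370 kN·m

Assume both tension and compression steel yield.
Net tension couple steel: A_s − A'_s = 4926 mm².
a = (A_s − A'_s) f_y / (0.85 f'_c b) = 2068920/(0.85 × 38.6 × 405) = 155.70 mm.
c = a/β₁ = 155.70/0.774 = 201.16 mm; ε'_s = 0.003(c − d')/c = 0.0021 ≥ f_y/E_s = 0.0021, so compression steel does yield.
M_n = (A_s − A'_s) f_y (d − a/2) + A'_s f_y (d − d') = [2068920 × (660 − 77.85) + 278880 × (660 − 58)] × 10⁻⁶ = 1204.42 + 167.89 = 1372.31 kN·m.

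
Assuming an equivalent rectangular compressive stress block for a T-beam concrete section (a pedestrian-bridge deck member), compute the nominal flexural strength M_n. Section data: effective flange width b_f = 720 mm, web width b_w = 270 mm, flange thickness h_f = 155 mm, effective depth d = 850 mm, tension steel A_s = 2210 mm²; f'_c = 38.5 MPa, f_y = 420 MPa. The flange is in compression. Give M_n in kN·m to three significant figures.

M_n ≈ 771 kN·m

Tension: T = A_s f_y = 2210 × 420 = 928200 N.
Try a within the flange: a = T/(0.85 f'_c b_f) = 928200/(0.85 × 38.5 × 720) = 39.39 mm.
Since a = 39.39 ≤ h_f = 155 mm, the stress block lies entirely in the flange; analyse as a rectangular beam of width b_f.
M_n = T(d − a/2) = 928200 × (850 − 19.695) = 770.69 × 10⁶ N·mm.
M_n = 770.69 kN·m.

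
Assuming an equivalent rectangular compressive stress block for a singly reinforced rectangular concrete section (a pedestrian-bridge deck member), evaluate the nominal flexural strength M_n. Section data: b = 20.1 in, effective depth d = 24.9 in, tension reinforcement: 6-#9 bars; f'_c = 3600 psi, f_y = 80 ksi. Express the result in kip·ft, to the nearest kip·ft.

A_s = 6 × 1 = 6 in².
T = A_s f_y = 6 × 80 = 480 kips.
a = T/(0.85 f'_c b) = 480/(0.85 × 3.6 × 20.1) = 7.804 in.
M_n = T(d − a/2) = 480 × (24.9 − 3.902) = 10079.0 kip·in = 10079.0/12 = 839.92 kip·ft.

M_n ≈ 840 kip·ft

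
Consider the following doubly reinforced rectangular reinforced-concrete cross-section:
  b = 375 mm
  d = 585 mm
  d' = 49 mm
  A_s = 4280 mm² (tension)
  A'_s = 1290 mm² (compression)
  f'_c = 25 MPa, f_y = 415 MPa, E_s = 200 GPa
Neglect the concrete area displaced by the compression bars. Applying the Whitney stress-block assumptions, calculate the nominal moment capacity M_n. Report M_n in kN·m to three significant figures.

Assume both tension and compression steel yield.
Net tension couple steel: A_s − A'_s = 2990 mm².
a = (A_s − A'_s) f_y / (0.85 f'_c b) = 1240850/(0.85 × 25 × 375) = 155.71 mm.
c = a/β₁ = 155.71/0.85 = 183.19 mm; ε'_s = 0.003(c − d')/c = 0.0022 ≥ f_y/E_s = 0.0021, so compression steel does yield.
M_n = (A_s − A'_s) f_y (d − a/2) + A'_s f_y (d − d') = [1240850 × (585 − 77.855) + 535350 × (585 − 49)] × 10⁻⁶ = 629.29 + 286.95 = 916.24 kN·m.

M_n ≈ 916 kN·m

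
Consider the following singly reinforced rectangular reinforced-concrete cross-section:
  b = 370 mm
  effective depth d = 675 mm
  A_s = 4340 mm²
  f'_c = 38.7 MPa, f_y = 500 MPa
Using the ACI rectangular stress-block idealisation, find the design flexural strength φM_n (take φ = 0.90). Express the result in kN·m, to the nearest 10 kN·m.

φM_n ≈ 1140 kN·m

T = A_s f_y = 4340 × 500 = 2170000 N = 2170 kN.
From C = T: a = T/(0.85 f'_c b) = 2170000/(0.85 × 38.7 × 370) = 178.29 mm.
M_n = T(d − a/2) = 2170 kN × (675 − 89.145) mm = 1271.31 kN·m.
φM_n = 0.90 × 1271.31 = 1144.18 kN·m.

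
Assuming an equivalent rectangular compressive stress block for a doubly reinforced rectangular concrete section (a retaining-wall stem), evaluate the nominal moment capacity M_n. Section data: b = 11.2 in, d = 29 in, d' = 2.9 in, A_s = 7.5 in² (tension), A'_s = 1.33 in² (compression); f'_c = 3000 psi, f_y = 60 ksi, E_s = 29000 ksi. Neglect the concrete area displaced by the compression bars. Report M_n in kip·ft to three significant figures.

M_n ≈ 868 kip·ft

Assume both steels yield.
a = (A_s − A'_s) f_y/(0.85 f'_c b) = (7.5 − 1.33) × 60/(0.85 × 3 × 11.2) = 12.962 in.
c = a/β₁ = 12.962/0.85 = 15.249 in; ε'_s = 0.003(c − d')/c = 0.0024 ≥ ε_y = 0.0021, so the compression steel yields.
M_n = (A_s − A'_s) f_y (d − a/2) + A'_s f_y (d − d') = 370.2 × (29 − 6.481) + 79.8 × (29 − 2.9) = 8336.5 + 2082.8 = 10419.3 kip·in = 10419.3/12 = 868.28 kip·ft.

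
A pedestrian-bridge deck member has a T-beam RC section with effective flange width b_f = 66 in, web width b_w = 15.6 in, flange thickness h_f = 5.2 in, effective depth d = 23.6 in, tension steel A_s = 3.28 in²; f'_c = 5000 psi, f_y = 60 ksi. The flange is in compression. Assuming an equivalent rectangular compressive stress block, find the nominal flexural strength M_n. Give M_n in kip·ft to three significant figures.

Tension: T = A_s f_y = 3.28 × 60 = 196.8 kips.
Try a within the flange: a = T/(0.85 f'_c b_f) = 196.8/(0.85 × 5 × 66) = 0.702 in.
Since a = 0.702 ≤ h_f = 5.2 in, the stress block lies entirely in the flange; analyse as a rectangular beam of width b_f.
M_n = T(d − a/2) = 196.8 × (23.6 − 0.351) = 4575.4 kip·in.
M_n = 4575.4/12 = 381.28 kip·ft.

M_n ≈ 381 kip·ft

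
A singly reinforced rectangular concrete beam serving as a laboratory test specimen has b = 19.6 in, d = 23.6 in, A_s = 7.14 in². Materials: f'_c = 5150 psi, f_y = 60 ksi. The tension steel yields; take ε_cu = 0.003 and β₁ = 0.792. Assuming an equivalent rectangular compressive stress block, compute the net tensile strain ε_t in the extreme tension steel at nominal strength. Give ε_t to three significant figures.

a = A_s f_y/(0.85 f'_c b) = 4.993 in.
β₁ = 0.792, so c = a/β₁ = 4.993/0.792 = 6.304 in.
From the linear strain diagram with ε_cu = 0.003: ε_t = 0.003 (d − c)/c = 0.003 × (23.6 − 6.304)/6.304 = 0.00823.
Since ε_t ≥ 0.005, the section is tension-controlled.

ε_t ≈ 0.00823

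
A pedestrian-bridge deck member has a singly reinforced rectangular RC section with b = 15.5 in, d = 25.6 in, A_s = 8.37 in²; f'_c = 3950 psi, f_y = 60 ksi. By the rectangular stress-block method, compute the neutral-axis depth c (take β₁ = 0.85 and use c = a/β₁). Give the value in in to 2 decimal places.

c ≈ 11.35 in

T = A_s f_y = 8.37 × 60 = 502.2 kips.
a = T/(0.85 f'_c b) = 502.2/(0.85 × 3.95 × 15.5) = 9.6500 in.
With β₁ = 0.85, c = a/β₁ = 9.6500/0.85 = 11.35 in.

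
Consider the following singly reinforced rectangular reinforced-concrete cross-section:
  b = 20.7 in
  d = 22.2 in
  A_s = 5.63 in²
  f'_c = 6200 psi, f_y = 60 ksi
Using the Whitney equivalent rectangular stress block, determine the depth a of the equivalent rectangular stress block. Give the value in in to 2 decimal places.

T = A_s f_y = 5.63 × 60 = 337.8 kips.
a = T/(0.85 f'_c b) = 337.8/(0.85 × 6.2 × 20.7) = 3.10 in.

a ≈ 3.10 in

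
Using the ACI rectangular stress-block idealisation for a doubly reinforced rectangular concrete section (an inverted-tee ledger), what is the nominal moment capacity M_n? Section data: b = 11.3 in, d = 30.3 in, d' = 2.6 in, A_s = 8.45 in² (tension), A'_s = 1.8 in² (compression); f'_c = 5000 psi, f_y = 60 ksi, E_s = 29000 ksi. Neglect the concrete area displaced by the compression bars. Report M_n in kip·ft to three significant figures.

M_n ≈ 1120 kip·ft

Assume both steels yield.
a = (A_s − A'_s) f_y/(0.85 f'_c b) = (8.45 − 1.8) × 60/(0.85 × 5 × 11.3) = 8.308 in.
c = a/β₁ = 8.308/0.8 = 10.385 in; ε'_s = 0.003(c − d')/c = 0.0022 ≥ ε_y = 0.0021, so the compression steel yields.
M_n = (A_s − A'_s) f_y (d − a/2) + A'_s f_y (d − d') = 399 × (30.3 − 4.154) + 108 × (30.3 − 2.6) = 10432.3 + 2991.6 = 13423.9 kip·in = 13423.9/12 = 1118.66 kip·ft.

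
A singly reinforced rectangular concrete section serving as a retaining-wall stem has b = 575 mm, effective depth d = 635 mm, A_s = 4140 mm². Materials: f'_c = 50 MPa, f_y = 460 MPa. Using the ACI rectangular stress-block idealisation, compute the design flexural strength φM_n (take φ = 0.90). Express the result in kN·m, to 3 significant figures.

φM_n ≈ 1020 kN·m

T = A_s f_y = 4140 × 460 = 1904400 N = 1904.4 kN.
From C = T: a = T/(0.85 f'_c b) = 1904400/(0.85 × 50 × 575) = 77.93 mm.
M_n = T(d − a/2) = 1904.4 kN × (635 − 38.965) mm = 1135.09 kN·m.
φM_n = 0.90 × 1135.09 = 1021.58 kN·m.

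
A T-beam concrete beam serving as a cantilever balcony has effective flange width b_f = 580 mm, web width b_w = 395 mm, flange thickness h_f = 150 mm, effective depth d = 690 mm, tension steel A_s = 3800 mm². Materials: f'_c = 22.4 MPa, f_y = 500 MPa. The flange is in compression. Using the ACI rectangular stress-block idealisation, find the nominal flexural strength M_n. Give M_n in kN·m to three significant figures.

Tension: T = A_s f_y = 3800 × 500 = 1900000 N.
Try a within the flange: a = T/(0.85 f'_c b_f) = 1900000/(0.85 × 22.4 × 580) = 172.05 mm.
a = 172.05 > h_f = 150 mm: the block extends into the web. Split into flange-overhang and web parts.
C_f = 0.85 f'_c (b_f − b_w) h_f = 0.85 × 22.4 × (580 − 395) × 150 = 528360 N.
Remaining web compression depth: a_w = (T − C_f)/(0.85 f'_c b_w) = (1900000 − 528360)/(0.85 × 22.4 × 395) = 182.38 mm.
M_n = C_f(d − h_f/2) + (T − C_f)(d − a_w/2) = 528360 × (690 − 75) + 1371640 × (690 − 91.19) = 324.94 + 821.35 = 1146.29 × 10⁶ N·mm.
M_n = 1146.29 kN·m.

M_n ≈ 1150 kN·m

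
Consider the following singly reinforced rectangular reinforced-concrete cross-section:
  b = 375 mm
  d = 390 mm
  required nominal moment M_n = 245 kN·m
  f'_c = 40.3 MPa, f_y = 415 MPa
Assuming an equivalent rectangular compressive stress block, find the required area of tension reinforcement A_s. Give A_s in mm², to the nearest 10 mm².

A_s ≈ 1620 mm²

With M_n = 0.85 f'_c a b (d − a/2), solve the quadratic for a:
a = d − √(d² − 2M_n/(0.85 f'_c b)) = 390 − √(390² − 2 × 245×10⁶/(0.85 × 40.3 × 375)) = 52.43 mm.
A_s = 0.85 f'_c a b / f_y = 0.85 × 40.3 × 52.43 × 375 / 415 = 1622.9 mm².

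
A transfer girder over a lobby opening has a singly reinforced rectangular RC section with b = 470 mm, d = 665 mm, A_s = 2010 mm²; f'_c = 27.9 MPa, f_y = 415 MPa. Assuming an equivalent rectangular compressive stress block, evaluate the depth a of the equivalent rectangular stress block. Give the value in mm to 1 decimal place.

T = A_s f_y = 2010 × 415 = 834150 N = 834.15 kN.
Setting C = 0.85 f'_c a b equal to T: a = 834150/(0.85 × 27.9 × 470) = 74.8 mm.

a ≈ 74.8 mm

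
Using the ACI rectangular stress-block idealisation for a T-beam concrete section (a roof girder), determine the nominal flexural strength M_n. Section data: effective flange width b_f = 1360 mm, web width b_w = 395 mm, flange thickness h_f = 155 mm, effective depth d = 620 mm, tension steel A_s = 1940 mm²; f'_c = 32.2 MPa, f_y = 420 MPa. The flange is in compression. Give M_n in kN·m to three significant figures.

M_n ≈ 496 kN·m

Tension: T = A_s f_y = 1940 × 420 = 814800 N.
Try a within the flange: a = T/(0.85 f'_c b_f) = 814800/(0.85 × 32.2 × 1360) = 21.89 mm.
Since a = 21.89 ≤ h_f = 155 mm, the stress block lies entirely in the flange; analyse as a rectangular beam of width b_f.
M_n = T(d − a/2) = 814800 × (620 − 10.945) = 496.26 × 10⁶ N·mm.
M_n = 496.26 kN·m.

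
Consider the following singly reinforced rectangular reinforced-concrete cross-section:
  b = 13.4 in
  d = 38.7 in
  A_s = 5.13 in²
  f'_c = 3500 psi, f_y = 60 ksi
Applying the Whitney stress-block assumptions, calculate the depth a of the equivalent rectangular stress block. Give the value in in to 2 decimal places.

a ≈ 7.72 in

T = A_s f_y = 5.13 × 60 = 307.8 kips.
a = T/(0.85 f'_c b) = 307.8/(0.85 × 3.5 × 13.4) = 7.72 in.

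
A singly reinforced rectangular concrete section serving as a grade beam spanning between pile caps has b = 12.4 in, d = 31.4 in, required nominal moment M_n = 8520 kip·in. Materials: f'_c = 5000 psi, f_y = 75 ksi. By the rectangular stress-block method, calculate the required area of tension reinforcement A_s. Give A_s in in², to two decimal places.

From M_n = 0.85 f'_c a b (d − a/2):
a = d − √(d² − 2M_n/(0.85 f'_c b)) = 31.4 − √(31.4² − 2 × 8520/(0.85 × 5 × 12.4)) = 5.659 in.
A_s = 0.85 f'_c a b / f_y = 0.85 × 5 × 5.659 × 12.4 / 75 = 3.976 in².

A_s ≈ 3.98 in²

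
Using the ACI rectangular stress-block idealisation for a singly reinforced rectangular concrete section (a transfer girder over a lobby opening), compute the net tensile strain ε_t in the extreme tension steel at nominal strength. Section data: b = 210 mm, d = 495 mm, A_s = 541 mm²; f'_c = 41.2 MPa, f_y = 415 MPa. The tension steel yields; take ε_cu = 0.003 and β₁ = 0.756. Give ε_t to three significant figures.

ε_t ≈ 0.0338

a = A_s f_y/(0.85 f'_c b) = 30.53 mm.
β₁ = 0.756, so c = a/β₁ = 30.53/0.756 = 40.38 mm.
From the linear strain diagram with ε_cu = 0.003: ε_t = 0.003 (d − c)/c = 0.003 × (495 − 40.38)/40.38 = 0.0338.
Since ε_t ≥ 0.005, the section is tension-controlled.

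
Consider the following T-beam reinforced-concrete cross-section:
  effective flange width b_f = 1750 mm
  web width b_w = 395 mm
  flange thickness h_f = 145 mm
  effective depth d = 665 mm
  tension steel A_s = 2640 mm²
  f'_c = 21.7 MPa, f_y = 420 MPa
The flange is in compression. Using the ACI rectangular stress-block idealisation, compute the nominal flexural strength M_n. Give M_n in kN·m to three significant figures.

Tension: T = A_s f_y = 2640 × 420 = 1108800 N.
Try a within the flange: a = T/(0.85 f'_c b_f) = 1108800/(0.85 × 21.7 × 1750) = 34.35 mm.
Since a = 34.35 ≤ h_f = 145 mm, the stress block lies entirely in the flange; analyse as a rectangular beam of width b_f.
M_n = T(d − a/2) = 1108800 × (665 − 17.175) = 718.31 × 10⁶ N·mm.
M_n = 718.31 kN·m.

M_n ≈ 718 kN·m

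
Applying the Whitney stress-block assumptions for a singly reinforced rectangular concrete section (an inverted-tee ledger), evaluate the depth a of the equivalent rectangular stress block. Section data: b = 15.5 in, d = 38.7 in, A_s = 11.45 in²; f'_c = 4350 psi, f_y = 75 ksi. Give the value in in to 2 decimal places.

a ≈ 14.98 in

T = A_s f_y = 11.45 × 75 = 858.75 kips.
a = T/(0.85 f'_c b) = 858.75/(0.85 × 4.35 × 15.5) = 14.98 in.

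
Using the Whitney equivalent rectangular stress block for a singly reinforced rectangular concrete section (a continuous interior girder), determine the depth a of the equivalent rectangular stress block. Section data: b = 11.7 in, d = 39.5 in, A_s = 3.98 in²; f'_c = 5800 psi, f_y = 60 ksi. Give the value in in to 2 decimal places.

a ≈ 4.14 in

T = A_s f_y = 3.98 × 60 = 238.8 kips.
a = T/(0.85 f'_c b) = 238.8/(0.85 × 5.8 × 11.7) = 4.14 in.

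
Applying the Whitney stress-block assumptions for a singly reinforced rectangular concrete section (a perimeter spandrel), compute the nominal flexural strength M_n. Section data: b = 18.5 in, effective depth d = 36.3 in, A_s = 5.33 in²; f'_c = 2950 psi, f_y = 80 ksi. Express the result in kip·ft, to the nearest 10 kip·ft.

M_n ≈ 1130 kip·ft

T = A_s f_y = 5.33 × 80 = 426.4 kips.
a = T/(0.85 f'_c b) = 426.4/(0.85 × 2.95 × 18.5) = 9.192 in.
M_n = T(d − a/2) = 426.4 × (36.3 − 4.596) = 13518.6 kip·in = 13518.6/12 = 1126.55 kip·ft.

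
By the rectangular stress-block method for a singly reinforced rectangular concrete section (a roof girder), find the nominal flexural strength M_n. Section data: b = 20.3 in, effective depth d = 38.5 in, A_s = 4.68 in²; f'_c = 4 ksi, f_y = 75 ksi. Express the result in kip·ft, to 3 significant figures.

T = A_s f_y = 4.68 × 75 = 351 kips.
a = T/(0.85 f'_c b) = 351/(0.85 × 4 × 20.3) = 5.085 in.
M_n = T(d − a/2) = 351 × (38.5 − 2.5425) = 12621.1 kip·in = 12621.1/12 = 1051.76 kip·ft.

M_n ≈ 1050 kip·ft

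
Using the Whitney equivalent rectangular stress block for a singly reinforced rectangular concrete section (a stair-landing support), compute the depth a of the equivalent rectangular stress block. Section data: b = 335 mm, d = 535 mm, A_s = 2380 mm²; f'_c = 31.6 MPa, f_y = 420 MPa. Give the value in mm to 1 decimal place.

T = A_s f_y = 2380 × 420 = 999600 N = 999.6 kN.
Setting C = 0.85 f'_c a b equal to T: a = 999600/(0.85 × 31.6 × 335) = 111.1 mm.

a ≈ 111.1 mm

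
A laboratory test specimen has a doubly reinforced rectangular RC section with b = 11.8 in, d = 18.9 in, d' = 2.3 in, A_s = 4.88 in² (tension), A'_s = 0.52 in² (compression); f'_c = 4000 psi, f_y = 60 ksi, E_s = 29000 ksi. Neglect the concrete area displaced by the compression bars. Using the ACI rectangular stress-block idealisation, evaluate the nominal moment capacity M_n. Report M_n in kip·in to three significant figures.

Assume both steels yield.
a = (A_s − A'_s) f_y/(0.85 f'_c b) = (4.88 − 0.52) × 60/(0.85 × 4 × 11.8) = 6.520 in.
c = a/β₁ = 6.520/0.85 = 7.671 in; ε'_s = 0.003(c − d')/c = 0.0021 ≥ ε_y = 0.0021, so the compression steel yields.
M_n = (A_s − A'_s) f_y (d − a/2) + A'_s f_y (d − d') = 261.6 × (18.9 − 3.26) + 31.2 × (18.9 − 2.3) = 4091.4 + 517.9 = 4609.3 kip·in.

M_n ≈ 4610 kip·in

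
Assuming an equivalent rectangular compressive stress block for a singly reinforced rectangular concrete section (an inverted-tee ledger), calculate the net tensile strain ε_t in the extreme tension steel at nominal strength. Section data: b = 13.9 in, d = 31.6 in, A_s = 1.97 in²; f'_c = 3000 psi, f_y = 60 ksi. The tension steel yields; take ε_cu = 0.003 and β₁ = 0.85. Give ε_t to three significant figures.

a = A_s f_y/(0.85 f'_c b) = 3.335 in.
β₁ = 0.85, so c = a/β₁ = 3.335/0.85 = 3.924 in.
From the linear strain diagram with ε_cu = 0.003: ε_t = 0.003 (d − c)/c = 0.003 × (31.6 − 3.924)/3.924 = 0.0212.
Since ε_t ≥ 0.005, the section is tension-controlled.

ε_t ≈ 0.0212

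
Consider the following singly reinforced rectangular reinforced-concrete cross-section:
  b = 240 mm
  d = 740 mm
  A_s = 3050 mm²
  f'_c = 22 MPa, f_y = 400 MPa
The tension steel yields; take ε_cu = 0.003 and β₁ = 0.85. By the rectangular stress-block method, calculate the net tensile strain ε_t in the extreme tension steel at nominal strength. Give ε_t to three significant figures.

ε_t ≈ 0.00394

a = A_s f_y/(0.85 f'_c b) = 271.84 mm.
β₁ = 0.85, so c = a/β₁ = 271.84/0.85 = 319.81 mm.
From the linear strain diagram with ε_cu = 0.003: ε_t = 0.003 (d − c)/c = 0.003 × (740 − 319.81)/319.81 = 0.00394.
ε_t < 0.004 — the section is over-reinforced for flexure under ACI limits.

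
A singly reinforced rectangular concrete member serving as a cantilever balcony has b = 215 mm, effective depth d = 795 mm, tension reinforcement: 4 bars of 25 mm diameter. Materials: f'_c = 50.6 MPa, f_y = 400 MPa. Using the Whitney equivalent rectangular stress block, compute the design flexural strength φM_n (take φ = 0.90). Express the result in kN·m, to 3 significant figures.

φM_n ≈ 532 kN·m

A_s = 4 × 491 = 1964 mm².
T = A_s f_y = 1964 × 400 = 785600 N = 785.6 kN.
From C = T: a = T/(0.85 f'_c b) = 785600/(0.85 × 50.6 × 215) = 84.96 mm.
M_n = T(d − a/2) = 785.6 kN × (795 − 42.48) mm = 591.18 kN·m.
φM_n = 0.90 × 591.18 = 532.06 kN·m.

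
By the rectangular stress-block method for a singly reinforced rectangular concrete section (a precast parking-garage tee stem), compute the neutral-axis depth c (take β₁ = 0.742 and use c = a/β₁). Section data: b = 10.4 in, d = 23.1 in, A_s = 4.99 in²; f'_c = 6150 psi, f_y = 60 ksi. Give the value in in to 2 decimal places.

c ≈ 7.42 in

T = A_s f_y = 4.99 × 60 = 299.4 kips.
a = T/(0.85 f'_c b) = 299.4/(0.85 × 6.15 × 10.4) = 5.5071 in.
With β₁ = 0.742, c = a/β₁ = 5.5071/0.742 = 7.42 in.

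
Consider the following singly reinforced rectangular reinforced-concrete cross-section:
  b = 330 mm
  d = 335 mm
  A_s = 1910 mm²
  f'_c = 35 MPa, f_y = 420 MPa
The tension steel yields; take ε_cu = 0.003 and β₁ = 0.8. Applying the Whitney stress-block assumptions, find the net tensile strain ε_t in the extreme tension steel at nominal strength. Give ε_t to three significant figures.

a = A_s f_y/(0.85 f'_c b) = 81.71 mm.
β₁ = 0.8, so c = a/β₁ = 81.71/0.8 = 102.14 mm.
From the linear strain diagram with ε_cu = 0.003: ε_t = 0.003 (d − c)/c = 0.003 × (335 − 102.14)/102.14 = 0.00684.
Since ε_t ≥ 0.005, the section is tension-controlled.

ε_t ≈ 0.00684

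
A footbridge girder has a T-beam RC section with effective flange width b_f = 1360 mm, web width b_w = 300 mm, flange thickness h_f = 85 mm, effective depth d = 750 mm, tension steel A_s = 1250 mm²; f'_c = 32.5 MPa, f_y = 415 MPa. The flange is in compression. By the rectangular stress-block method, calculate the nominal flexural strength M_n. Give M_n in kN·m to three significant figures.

M_n ≈ 385 kN·m

Tension: T = A_s f_y = 1250 × 415 = 518750 N.
Try a within the flange: a = T/(0.85 f'_c b_f) = 518750/(0.85 × 32.5 × 1360) = 13.81 mm.
Since a = 13.81 ≤ h_f = 85 mm, the stress block lies entirely in the flange; analyse as a rectangular beam of width b_f.
M_n = T(d − a/2) = 518750 × (750 − 6.905) = 385.48 × 10⁶ N·mm.
M_n = 385.48 kN·m.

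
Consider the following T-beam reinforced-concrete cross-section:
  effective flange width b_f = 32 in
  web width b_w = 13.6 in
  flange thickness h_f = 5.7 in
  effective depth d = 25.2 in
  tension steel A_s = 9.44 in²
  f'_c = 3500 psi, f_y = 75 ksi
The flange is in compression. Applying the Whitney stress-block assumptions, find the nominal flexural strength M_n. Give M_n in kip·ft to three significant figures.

M_n ≈ 1250 kip·ft

Tension: T = A_s f_y = 9.44 × 75 = 708 kips.
Try a within the flange: a = T/(0.85 f'_c b_f) = 708/(0.85 × 3.5 × 32) = 7.437 in.
a = 7.437 > h_f = 5.7 in: the block extends into the web. Split into flange-overhang and web parts.
C_f = 0.85 f'_c (b_f − b_w) h_f = 0.85 × 3.5 × (32 − 13.6) × 5.7 = 312.0 kips.
Remaining web compression depth: a_w = (T − C_f)/(0.85 f'_c b_w) = (708 − 312.0)/(0.85 × 3.5 × 13.6) = 9.787 in.
M_n = C_f(d − h_f/2) + (T − C_f)(d − a_w/2) = 312.0 × (25.2 − 2.85) + 396 × (25.2 − 4.8935) = 6973.2 + 8041.4 = 15014.6 kip·in.
M_n = 15014.6/12 = 1251.22 kip·ft.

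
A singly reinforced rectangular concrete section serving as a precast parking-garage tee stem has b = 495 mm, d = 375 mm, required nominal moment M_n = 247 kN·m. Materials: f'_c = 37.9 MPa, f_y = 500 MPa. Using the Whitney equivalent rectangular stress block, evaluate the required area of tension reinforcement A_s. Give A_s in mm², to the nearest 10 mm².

With M_n = 0.85 f'_c a b (d − a/2), solve the quadratic for a:
a = d − √(d² − 2M_n/(0.85 f'_c b)) = 375 − √(375² − 2 × 247×10⁶/(0.85 × 37.9 × 495)) = 43.87 mm.
A_s = 0.85 f'_c a b / f_y = 0.85 × 37.9 × 43.87 × 495 / 500 = 1399.1 mm².

A_s ≈ 1400 mm²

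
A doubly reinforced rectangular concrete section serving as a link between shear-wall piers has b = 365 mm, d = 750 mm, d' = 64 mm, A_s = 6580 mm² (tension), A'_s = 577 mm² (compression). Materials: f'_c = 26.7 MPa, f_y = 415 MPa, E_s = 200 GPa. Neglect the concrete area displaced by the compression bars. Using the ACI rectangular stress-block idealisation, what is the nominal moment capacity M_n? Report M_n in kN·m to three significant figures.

Assume both tension and compression steel yield.
Net tension couple steel: A_s − A'_s = 6003 mm².
a = (A_s − A'_s) f_y / (0.85 f'_c b) = 2491245/(0.85 × 26.7 × 365) = 300.74 mm.
c = a/β₁ = 300.74/0.85 = 353.81 mm; ε'_s = 0.003(c − d')/c = 0.0025 ≥ f_y/E_s = 0.0021, so compression steel does yield.
M_n = (A_s − A'_s) f_y (d − a/2) + A'_s f_y (d − d') = [2491245 × (750 − 150.37) + 239455 × (750 − 64)] × 10⁻⁶ = 1493.83 + 164.27 = 1658.10 kN·m.

M_n ≈ 1660 kN·m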